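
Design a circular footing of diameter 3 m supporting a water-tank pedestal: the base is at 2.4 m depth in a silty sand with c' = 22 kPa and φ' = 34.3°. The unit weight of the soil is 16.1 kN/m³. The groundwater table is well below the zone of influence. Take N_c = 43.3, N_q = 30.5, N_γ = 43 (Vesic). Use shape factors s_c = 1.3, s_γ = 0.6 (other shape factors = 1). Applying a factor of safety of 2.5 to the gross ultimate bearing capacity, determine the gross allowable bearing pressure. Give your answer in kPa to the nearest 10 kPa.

q_all ≈ 1220 kPa

Overburden at base level: q = 16.1 × 2.4 = 38.64 kPa.
Cohesion term c·N_c·s_c = 22 × 43.3 × 1.3 = 1238.4 kPa; surcharge term q·N_q = 38.64 × 30.5 = 1178.5 kPa; self-weight term 0.5·γ·B·N_γ·s_γ = 0.5 × 16.1 × 3 × 43 × 0.6 = 623.07 kPa.
q_ult = 1238.4 + 1178.5 + 623.07 = 3040 kPa.
q_all = q_ult / FS = 3040 / 2.5 = 1216 kPa.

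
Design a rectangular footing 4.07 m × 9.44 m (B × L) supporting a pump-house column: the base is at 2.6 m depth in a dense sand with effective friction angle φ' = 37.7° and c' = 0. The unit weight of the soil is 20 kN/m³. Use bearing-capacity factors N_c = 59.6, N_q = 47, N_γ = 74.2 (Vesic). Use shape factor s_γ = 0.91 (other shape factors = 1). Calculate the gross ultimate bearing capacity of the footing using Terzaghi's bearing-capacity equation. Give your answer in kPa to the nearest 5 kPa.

q_ult ≈ 5190 kPa

q = γ·D_f = 20 × 2.6 = 52 kPa.
q·N_q = 52 × 47 = 2444 kPa
0.5·γ·B·N_γ·s_γ = 0.5 × 20 × 4.07 × 74.2 × 0.91 = 2748.1 kPa
q_ult = 2444 + 2748.1 = 5192.1 kPa.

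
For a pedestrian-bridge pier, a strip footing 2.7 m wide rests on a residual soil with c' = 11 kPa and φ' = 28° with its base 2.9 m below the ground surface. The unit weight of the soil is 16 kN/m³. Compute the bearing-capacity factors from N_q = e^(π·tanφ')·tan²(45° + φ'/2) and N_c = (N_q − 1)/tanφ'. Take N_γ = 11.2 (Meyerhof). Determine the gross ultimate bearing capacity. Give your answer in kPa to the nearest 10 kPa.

tan28° = 0.5317, so N_q = e^(π×0.5317)·tan²(59°) = 5.314 × 2.77 = 14.72.
N_c = (14.72 − 1)/tan28° = 25.8.
q = γ·D_f = 16 × 2.9 = 46.4 kPa.
c·N_c = 11 × 25.803 = 283.84 kPa
q·N_q = 46.4 × 14.72 = 683 kPa
0.5·γ·B·N_γ = 0.5 × 16 × 2.7 × 11.2 = 241.92 kPa
q_ult = 283.84 + 683 + 241.92 = 1208.8 kPa.

q_ult ≈ 1210 kPa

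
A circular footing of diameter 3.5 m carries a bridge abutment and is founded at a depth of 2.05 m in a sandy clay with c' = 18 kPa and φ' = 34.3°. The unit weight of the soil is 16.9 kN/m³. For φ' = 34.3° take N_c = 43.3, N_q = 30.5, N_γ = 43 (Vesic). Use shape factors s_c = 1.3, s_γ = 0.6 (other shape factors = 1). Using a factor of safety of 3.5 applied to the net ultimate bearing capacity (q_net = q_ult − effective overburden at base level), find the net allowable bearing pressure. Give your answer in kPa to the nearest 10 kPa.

q_all(net) ≈ 800 kPa

Effective surcharge at the founding depth q = γ·D_f = 16.9 × 2.05 = 34.645 kPa.
q_ult = c·N_c·s_c + q·N_q + 0.5·γ·B·N_γ·s_γ
     = 18 × 43.3 × 1.3 + 34.645 × 30.5 + 0.5 × 16.9 × 3.5 × 43 × 0.6
     = 1013.2 + 1056.7 + 763.03 = 2832.9 kPa.
Net ultimate: q_net = 2832.9 − 34.645 = 2798.3 kPa.
q_all(net) = 2798.3 / 3.5 = 799.51 kPa.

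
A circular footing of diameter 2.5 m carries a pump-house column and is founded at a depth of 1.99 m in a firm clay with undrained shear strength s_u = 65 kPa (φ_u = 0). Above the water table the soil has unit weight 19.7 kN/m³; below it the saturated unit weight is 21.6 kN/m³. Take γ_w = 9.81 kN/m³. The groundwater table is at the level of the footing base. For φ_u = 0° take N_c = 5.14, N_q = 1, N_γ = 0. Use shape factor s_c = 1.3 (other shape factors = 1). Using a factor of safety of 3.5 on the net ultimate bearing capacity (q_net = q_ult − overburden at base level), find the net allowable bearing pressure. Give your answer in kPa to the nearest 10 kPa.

Overburden at base level: q = 19.7 × 1.99 = 39.203 kPa.
Cohesion term c·N_c·s_c = 65 × 5.14 × 1.3 = 434.33 kPa; surcharge term q·N_q = 39.203 × 1 = 39.203 kPa.
q_ult = 434.33 + 39.203 = 473.53 kPa.
q_net = 473.53 − 39.203 = 434.33 kPa.
q_all(net) = 434.33 / 3.5 = 124.09 kPa.

q_all(net) ≈ 120 kPa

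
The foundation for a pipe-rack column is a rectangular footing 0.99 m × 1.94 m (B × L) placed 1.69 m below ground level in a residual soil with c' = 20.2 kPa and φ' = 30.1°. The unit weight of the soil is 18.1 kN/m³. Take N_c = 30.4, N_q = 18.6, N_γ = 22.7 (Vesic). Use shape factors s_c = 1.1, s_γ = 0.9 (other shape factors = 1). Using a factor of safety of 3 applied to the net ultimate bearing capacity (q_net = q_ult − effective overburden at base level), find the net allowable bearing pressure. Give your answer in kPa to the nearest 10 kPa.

q_all(net) ≈ 470 kPa

Overburden at base level: q = 18.1 × 1.69 = 30.589 kPa.
Cohesion term c·N_c·s_c = 20.2 × 30.4 × 1.1 = 675.49 kPa; surcharge term q·N_q = 30.589 × 18.6 = 568.96 kPa; self-weight term 0.5·γ·B·N_γ·s_γ = 0.5 × 18.1 × 0.99 × 22.7 × 0.9 = 183.04 kPa.
q_ult = 675.49 + 568.96 + 183.04 = 1427.5 kPa.
Net ultimate: q_net = 1427.5 − 30.589 = 1396.9 kPa.
q_all(net) = 1396.9 / 3 = 465.63 kPa.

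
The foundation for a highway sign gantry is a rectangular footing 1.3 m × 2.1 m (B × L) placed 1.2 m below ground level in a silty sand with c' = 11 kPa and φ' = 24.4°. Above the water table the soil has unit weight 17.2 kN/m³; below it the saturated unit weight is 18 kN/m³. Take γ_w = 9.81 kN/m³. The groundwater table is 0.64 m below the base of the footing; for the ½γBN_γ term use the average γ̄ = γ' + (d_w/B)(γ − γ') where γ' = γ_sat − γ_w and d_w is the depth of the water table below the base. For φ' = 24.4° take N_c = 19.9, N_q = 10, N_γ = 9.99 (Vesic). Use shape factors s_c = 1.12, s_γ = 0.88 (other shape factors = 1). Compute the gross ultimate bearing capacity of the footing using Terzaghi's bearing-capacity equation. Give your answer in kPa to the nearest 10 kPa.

Effective surcharge at the founding depth q = γ·D_f = 17.2 × 1.2 = 20.64 kPa.
With d_w = 0.64 m < B, γ̄ = 8.19 + (0.64/1.3) × (17.2 − 8.19) = 12.626 kN/m³.
q_ult = c·N_c·s_c + q·N_q + 0.5·γ·B·N_γ·s_γ
     = 11 × 19.9 × 1.12 + 20.64 × 10 + 0.5 × 12.626 × 1.3 × 9.99 × 0.88
     = 245.17 + 206.4 + 72.147 = 523.71 kPa.

q_ult ≈ 520 kPa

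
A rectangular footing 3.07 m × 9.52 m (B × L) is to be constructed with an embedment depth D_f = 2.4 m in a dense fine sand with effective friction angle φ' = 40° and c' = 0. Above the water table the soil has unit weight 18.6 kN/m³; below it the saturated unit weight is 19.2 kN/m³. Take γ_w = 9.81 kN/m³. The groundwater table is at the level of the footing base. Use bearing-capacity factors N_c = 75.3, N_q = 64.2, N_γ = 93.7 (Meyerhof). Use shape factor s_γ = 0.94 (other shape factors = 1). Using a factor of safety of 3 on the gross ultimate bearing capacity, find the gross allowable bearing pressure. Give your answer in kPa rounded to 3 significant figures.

q_all ≈ 1380 kPa

Overburden at base level: q = 18.6 × 2.4 = 44.64 kPa.
Below the base the soil is submerged, so the ½γBN_γ term uses γ' = 19.2 − 9.81 = 9.39 kN/m³.
Surcharge term q·N_q = 44.64 × 64.2 = 2865.9 kPa; self-weight term 0.5·γ·B·N_γ·s_γ = 0.5 × 9.39 × 3.07 × 93.7 × 0.94 = 1269.5 kPa.
q_ult = 2865.9 + 1269.5 = 4135.4 kPa.
q_all = 4135.4 / 3 = 1378.5 kPa.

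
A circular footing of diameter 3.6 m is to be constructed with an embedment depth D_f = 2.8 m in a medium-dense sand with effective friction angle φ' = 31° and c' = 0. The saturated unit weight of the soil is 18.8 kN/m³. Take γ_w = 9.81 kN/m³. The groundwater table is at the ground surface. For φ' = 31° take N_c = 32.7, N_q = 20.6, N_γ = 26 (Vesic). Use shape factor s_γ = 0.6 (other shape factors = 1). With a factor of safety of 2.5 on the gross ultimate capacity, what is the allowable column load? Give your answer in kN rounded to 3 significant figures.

With the water table at the surface the whole profile is submerged: γ' = 18.8 − 9.81 = 8.99 kN/m³, so q = γ'·D_f = 25.172 kPa; the same γ' applies in the ½γBN_γ term.
q_ult = q·N_q + 0.5·γ·B·N_γ·s_γ
     = 25.172 × 20.6 + 0.5 × 8.99 × 3.6 × 26 × 0.6
     = 518.54 + 252.44 = 770.98 kPa.
Gross allowable pressure q_all = 770.98 / 2.5 = 308.39 kPa.
Footing area = 10.1788 m², so allowable column load = 308.39 × 10.1788 = 3139.1 kN.

P_all ≈ 3140 kN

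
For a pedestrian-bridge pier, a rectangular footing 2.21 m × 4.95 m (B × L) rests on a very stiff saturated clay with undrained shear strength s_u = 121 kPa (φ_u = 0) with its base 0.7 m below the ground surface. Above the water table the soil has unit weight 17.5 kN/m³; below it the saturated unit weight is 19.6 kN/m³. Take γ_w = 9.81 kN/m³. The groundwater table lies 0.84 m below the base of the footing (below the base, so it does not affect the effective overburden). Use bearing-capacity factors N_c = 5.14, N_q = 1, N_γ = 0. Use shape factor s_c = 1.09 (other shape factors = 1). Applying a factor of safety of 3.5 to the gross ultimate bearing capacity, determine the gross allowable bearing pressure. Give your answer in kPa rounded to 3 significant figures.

q_all ≈ 197 kPa

q = γ·D_f = 17.5 × 0.7 = 12.25 kPa.
c·N_c·s_c = 121 × 5.14 × 1.09 = 677.91 kPa
q·N_q = 12.25 × 1 = 12.25 kPa
q_ult = 677.91 + 12.25 = 690.16 kPa.
q_all = q_ult / FS = 690.16 / 3.5 = 197.19 kPa.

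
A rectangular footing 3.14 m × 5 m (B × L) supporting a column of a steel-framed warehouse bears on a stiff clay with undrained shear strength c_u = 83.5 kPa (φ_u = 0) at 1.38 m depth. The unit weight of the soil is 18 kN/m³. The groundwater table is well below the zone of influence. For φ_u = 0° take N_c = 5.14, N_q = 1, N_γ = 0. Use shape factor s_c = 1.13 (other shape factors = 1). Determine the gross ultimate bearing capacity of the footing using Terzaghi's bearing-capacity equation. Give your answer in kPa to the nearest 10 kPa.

q_ult ≈ 510 kPa

q = γ·D_f = 18 × 1.38 = 24.84 kPa.
c·N_c·s_c = 83.5 × 5.14 × 1.13 = 484.98 kPa
q·N_q = 24.84 × 1 = 24.84 kPa
q_ult = 484.98 + 24.84 = 509.82 kPa.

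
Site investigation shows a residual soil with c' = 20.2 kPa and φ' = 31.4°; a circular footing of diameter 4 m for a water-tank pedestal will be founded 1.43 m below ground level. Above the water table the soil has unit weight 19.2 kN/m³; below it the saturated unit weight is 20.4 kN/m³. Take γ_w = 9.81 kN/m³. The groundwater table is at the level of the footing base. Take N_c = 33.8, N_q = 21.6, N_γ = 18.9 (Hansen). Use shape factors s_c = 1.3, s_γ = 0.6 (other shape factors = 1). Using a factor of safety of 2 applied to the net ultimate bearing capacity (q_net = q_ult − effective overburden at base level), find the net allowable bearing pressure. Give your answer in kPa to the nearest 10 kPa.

q = γ·D_f = 19.2 × 1.43 = 27.456 kPa.
For the ½γBN_γ term take γ' = 20.4 − 9.81 = 10.59 kN/m³ (soil below base is submerged).
c·N_c·s_c = 20.2 × 33.8 × 1.3 = 887.59 kPa
q·N_q = 27.456 × 21.6 = 593.05 kPa
0.5·γ·B·N_γ·s_γ = 0.5 × 10.59 × 4 × 18.9 × 0.6 = 240.18 kPa
q_ult = 887.59 + 593.05 + 240.18 = 1720.8 kPa.
Net ultimate: q_net = 1720.8 − 27.456 = 1693.4 kPa.
q_all(net) = 1693.4 / 2 = 846.68 kPa.

q_all(net) ≈ 850 kPa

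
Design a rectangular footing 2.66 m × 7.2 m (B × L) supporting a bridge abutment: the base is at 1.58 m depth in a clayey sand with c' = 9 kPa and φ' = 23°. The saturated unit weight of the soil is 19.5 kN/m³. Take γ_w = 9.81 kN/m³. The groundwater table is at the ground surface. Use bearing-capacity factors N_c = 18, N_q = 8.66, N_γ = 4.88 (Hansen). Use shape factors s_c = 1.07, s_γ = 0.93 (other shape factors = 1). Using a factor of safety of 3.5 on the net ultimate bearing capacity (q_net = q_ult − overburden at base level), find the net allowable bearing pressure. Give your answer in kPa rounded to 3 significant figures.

q_all(net) ≈ 99.7 kPa

γ' = 19.5 − 9.81 = 9.69 kN/m³ (submerged throughout). q = 9.69 × 1.58 = 15.31 kPa; the same γ' applies in the ½γBN_γ term.
c·N_c·s_c = 9 × 18 × 1.07 = 173.34 kPa
q·N_q = 15.31 × 8.66 = 132.59 kPa
0.5·γ·B·N_γ·s_γ = 0.5 × 9.69 × 2.66 × 4.88 × 0.93 = 58.49 kPa
q_ult = 173.34 + 132.59 + 58.49 = 364.42 kPa.
q_net = 364.42 − 15.31 = 349.11 kPa.
q_all(net) = 349.11 / 3.5 = 99.744 kPa.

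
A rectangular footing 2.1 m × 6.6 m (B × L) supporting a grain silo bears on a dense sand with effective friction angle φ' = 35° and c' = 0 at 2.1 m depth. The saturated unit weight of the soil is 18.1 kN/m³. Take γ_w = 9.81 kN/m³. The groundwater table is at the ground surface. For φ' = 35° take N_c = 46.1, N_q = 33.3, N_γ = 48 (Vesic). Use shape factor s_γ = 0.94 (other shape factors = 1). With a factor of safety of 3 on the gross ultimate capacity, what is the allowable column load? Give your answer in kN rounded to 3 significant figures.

γ' = 18.1 − 9.81 = 8.29 kN/m³ (submerged throughout). q = 8.29 × 2.1 = 17.409 kPa; the same γ' applies in the ½γBN_γ term.
q·N_q = 17.409 × 33.3 = 579.72 kPa
0.5·γ·B·N_γ·s_γ = 0.5 × 8.29 × 2.1 × 48 × 0.94 = 392.75 kPa
q_ult = 579.72 + 392.75 = 972.47 kPa.
Gross allowable pressure q_all = 972.47 / 3 = 324.16 kPa.
Footing area = 13.86 m², so allowable column load = 324.16 × 13.86 = 4492.8 kN.

P_all ≈ 4490 kN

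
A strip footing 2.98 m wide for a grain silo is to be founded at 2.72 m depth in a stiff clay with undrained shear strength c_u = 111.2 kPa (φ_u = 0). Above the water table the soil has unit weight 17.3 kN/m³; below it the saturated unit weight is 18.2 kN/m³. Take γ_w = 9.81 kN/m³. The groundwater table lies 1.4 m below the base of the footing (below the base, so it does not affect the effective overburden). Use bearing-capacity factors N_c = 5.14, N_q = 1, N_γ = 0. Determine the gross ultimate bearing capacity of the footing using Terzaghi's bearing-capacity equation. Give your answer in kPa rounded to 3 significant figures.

Effective surcharge at the founding depth q = γ·D_f = 17.3 × 2.72 = 47.056 kPa.
q_ult = c·N_c + q·N_q
     = 111.2 × 5.14 + 47.056 × 1
     = 571.57 + 47.056 = 618.62 kPa.

q_ult ≈ 619 kPa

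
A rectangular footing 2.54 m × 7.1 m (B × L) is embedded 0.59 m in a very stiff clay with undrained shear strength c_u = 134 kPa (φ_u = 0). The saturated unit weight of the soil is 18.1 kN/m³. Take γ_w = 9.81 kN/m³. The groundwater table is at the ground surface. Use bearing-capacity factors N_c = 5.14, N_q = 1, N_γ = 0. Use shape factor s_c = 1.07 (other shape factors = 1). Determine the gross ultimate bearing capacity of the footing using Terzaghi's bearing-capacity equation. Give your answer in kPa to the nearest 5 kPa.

With the water table at the surface the whole profile is submerged: γ' = 18.1 − 9.81 = 8.29 kN/m³, so q = γ'·D_f = 4.8911 kPa.
q_ult = c·N_c·s_c + q·N_q
     = 134 × 5.14 × 1.07 + 4.8911 × 1
     = 736.97 + 4.8911 = 741.86 kPa.

q_ult ≈ 740 kPa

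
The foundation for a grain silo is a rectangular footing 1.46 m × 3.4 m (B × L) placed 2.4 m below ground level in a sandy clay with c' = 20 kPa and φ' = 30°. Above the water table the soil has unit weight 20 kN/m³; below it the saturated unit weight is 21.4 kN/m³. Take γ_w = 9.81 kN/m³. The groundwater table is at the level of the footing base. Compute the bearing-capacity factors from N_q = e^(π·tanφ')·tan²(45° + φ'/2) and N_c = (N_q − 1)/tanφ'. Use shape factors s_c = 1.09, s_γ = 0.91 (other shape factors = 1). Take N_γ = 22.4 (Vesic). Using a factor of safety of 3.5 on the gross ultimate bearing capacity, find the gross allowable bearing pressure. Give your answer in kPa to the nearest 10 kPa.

N_q = e^(π·tan30°)·tan²(60°) = 18.4; N_c = (N_q − 1)/tanφ' = 30.14.
Overburden at base level: q = 20 × 2.4 = 48 kPa.
Below the base the soil is submerged, so the ½γBN_γ term uses γ' = 21.4 − 9.81 = 11.59 kN/m³.
Cohesion term c·N_c·s_c = 20 × 30.14 × 1.09 = 657.04 kPa; surcharge term q·N_q = 48 × 18.401 = 883.25 kPa; self-weight term 0.5·γ·B·N_γ·s_γ = 0.5 × 11.59 × 1.46 × 22.4 × 0.91 = 172.46 kPa.
q_ult = 657.04 + 883.25 + 172.46 = 1712.8 kPa.
q_all = 1712.8 / 3.5 = 489.36 kPa.

q_all ≈ 490 kPa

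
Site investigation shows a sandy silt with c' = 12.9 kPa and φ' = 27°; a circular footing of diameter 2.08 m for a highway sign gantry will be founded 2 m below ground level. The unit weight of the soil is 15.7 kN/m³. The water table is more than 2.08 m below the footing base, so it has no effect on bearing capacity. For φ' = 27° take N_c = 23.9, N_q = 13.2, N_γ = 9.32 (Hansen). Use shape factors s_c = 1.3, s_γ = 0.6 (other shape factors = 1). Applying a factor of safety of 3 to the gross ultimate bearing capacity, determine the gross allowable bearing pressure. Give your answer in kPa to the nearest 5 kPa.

q_all ≈ 300 kPa

Overburden at base level: q = 15.7 × 2 = 31.4 kPa.
Cohesion term c·N_c·s_c = 12.9 × 23.9 × 1.3 = 400.8 kPa; surcharge term q·N_q = 31.4 × 13.2 = 414.48 kPa; self-weight term 0.5·γ·B·N_γ·s_γ = 0.5 × 15.7 × 2.08 × 9.32 × 0.6 = 91.306 kPa.
q_ult = 400.8 + 414.48 + 91.306 = 906.59 kPa.
q_all = q_ult / FS = 906.59 / 3 = 302.2 kPa.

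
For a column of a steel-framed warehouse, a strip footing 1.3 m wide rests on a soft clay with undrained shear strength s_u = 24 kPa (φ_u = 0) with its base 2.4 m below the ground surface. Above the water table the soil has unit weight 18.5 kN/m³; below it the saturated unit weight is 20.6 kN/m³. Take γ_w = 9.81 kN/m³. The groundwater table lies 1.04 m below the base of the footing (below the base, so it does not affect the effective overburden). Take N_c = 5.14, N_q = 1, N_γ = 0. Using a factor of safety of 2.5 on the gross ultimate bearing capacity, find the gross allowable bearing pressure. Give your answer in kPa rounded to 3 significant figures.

q_all ≈ 67.1 kPa

Effective surcharge at the founding depth q = γ·D_f = 18.5 × 2.4 = 44.4 kPa.
q_ult = c·N_c + q·N_q
     = 24 × 5.14 + 44.4 × 1
     = 123.36 + 44.4 = 167.76 kPa.
q_all = 167.76 / 2.5 = 67.104 kPa.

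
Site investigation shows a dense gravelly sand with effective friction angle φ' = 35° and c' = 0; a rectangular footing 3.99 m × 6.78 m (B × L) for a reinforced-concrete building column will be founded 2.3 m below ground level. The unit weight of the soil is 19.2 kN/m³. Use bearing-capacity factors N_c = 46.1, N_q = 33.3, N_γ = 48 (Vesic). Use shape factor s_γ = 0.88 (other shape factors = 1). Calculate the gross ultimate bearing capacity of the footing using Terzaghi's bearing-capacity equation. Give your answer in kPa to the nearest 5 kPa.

q_ult ≈ 3090 kPa

q = γ·D_f = 19.2 × 2.3 = 44.16 kPa.
q·N_q = 44.16 × 33.3 = 1470.5 kPa
0.5·γ·B·N_γ·s_γ = 0.5 × 19.2 × 3.99 × 48 × 0.88 = 1618 kPa
q_ult = 1470.5 + 1618 = 3088.5 kPa.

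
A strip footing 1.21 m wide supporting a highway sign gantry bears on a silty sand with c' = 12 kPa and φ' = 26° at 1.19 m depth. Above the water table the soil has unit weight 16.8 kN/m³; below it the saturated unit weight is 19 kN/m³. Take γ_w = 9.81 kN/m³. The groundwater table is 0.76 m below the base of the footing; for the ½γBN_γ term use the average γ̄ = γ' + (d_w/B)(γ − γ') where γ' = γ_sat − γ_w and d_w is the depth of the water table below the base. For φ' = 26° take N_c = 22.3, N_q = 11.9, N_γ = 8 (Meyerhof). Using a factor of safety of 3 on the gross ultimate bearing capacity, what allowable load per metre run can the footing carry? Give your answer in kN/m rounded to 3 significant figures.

Effective surcharge at the founding depth q = γ·D_f = 16.8 × 1.19 = 19.992 kPa.
With d_w = 0.76 m < B, γ̄ = 9.19 + (0.76/1.21) × (16.8 − 9.19) = 13.97 kN/m³.
q_ult = c·N_c + q·N_q + 0.5·γ·B·N_γ
     = 12 × 22.3 + 19.992 × 11.9 + 0.5 × 13.97 × 1.21 × 8
     = 267.6 + 237.9 + 67.614 = 573.12 kPa.
Gross allowable pressure q_all = 573.12 / 3 = 191.04 kPa.
Allowable wall load = q_all × B = 191.04 × 1.21 = 231.16 kN per metre run.

≈ 231 kN/m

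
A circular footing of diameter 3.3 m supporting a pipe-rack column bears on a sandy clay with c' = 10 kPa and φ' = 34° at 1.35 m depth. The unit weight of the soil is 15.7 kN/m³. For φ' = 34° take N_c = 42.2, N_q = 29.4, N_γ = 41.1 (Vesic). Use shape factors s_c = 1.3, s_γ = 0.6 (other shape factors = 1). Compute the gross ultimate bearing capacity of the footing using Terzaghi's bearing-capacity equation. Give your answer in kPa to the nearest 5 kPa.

q_ult ≈ 1810 kPa

Overburden at base level: q = 15.7 × 1.35 = 21.195 kPa.
Cohesion term c·N_c·s_c = 10 × 42.2 × 1.3 = 548.6 kPa; surcharge term q·N_q = 21.195 × 29.4 = 623.13 kPa; self-weight term 0.5·γ·B·N_γ·s_γ = 0.5 × 15.7 × 3.3 × 41.1 × 0.6 = 638.82 kPa.
q_ult = 548.6 + 623.13 + 638.82 = 1810.6 kPa.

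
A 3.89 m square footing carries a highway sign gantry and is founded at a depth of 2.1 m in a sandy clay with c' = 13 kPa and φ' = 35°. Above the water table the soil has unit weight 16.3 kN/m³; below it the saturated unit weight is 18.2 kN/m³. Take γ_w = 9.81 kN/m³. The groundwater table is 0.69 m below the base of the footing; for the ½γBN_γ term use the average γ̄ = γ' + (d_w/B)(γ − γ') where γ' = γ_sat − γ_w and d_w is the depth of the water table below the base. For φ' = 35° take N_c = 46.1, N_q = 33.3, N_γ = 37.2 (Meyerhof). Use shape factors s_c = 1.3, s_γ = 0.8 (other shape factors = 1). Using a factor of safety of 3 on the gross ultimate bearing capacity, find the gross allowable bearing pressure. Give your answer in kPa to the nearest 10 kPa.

Overburden at base level: q = 16.3 × 2.1 = 34.23 kPa.
The water table is 0.69 m below the base (< B = 3.89 m), so the ½γBN_γ term uses γ̄ = γ' + (d_w/B)(γ − γ') = 8.39 + (0.69/3.89)(16.3 − 8.39) = 9.7931 kN/m³.
Cohesion term c·N_c·s_c = 13 × 46.1 × 1.3 = 779.09 kPa; surcharge term q·N_q = 34.23 × 33.3 = 1139.9 kPa; self-weight term 0.5·γ·B·N_γ·s_γ = 0.5 × 9.7931 × 3.89 × 37.2 × 0.8 = 566.85 kPa.
q_ult = 779.09 + 1139.9 + 566.85 = 2485.8 kPa.
q_all = 2485.8 / 3 = 828.6 kPa.

q_all ≈ 830 kPa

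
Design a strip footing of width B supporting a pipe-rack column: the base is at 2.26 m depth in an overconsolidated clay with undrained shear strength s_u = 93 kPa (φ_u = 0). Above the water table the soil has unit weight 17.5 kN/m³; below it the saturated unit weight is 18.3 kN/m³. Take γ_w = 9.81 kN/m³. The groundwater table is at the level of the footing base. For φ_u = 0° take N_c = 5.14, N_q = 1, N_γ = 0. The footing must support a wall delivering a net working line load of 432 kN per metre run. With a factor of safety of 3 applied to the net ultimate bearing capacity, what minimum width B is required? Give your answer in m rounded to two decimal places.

Overburden at base level: q = 17.5 × 2.26 = 39.55 kPa.
Cohesion term c·N_c = 93 × 5.14 = 478.02 kPa; surcharge term q·N_q = 39.55 × 1 = 39.55 kPa.
q_ult = 478.02 + 39.55 = 517.57 kPa.
For φ = 0 the ½γBN_γ term vanishes, so q_ult is independent of B. q_net = 517.57 − 39.55 = 478.02 kPa; q_all(net) = 478.02/3 = 159.34 kPa.
Required width B = w / q_all(net) = 432 / 159.34 = 2.711 m.

B = 2.71 m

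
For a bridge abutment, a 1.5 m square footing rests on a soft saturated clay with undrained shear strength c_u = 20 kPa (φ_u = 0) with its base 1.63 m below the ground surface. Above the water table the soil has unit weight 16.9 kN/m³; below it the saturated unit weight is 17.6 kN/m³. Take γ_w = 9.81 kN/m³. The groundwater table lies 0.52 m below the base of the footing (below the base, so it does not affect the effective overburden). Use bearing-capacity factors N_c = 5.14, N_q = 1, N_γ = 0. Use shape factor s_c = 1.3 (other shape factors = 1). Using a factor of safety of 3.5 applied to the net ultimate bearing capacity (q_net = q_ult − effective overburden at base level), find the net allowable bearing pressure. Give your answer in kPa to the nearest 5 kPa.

q_all(net) ≈ 40 kPa

q = γ·D_f = 16.9 × 1.63 = 27.547 kPa.
c·N_c·s_c = 20 × 5.14 × 1.3 = 133.64 kPa
q·N_q = 27.547 × 1 = 27.547 kPa
q_ult = 133.64 + 27.547 = 161.19 kPa.
Net ultimate: q_net = 161.19 − 27.547 = 133.64 kPa.
q_all(net) = 133.64 / 3.5 = 38.183 kPa.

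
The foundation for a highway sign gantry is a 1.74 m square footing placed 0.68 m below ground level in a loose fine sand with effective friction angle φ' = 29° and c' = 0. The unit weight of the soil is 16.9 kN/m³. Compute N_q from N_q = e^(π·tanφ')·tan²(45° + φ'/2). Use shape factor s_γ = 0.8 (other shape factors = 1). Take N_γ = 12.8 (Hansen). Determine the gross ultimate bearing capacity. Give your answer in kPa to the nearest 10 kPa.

q_ult ≈ 340 kPa

tan29° = 0.5543, so N_q = e^(π×0.5543)·tan²(59.5°) = 5.705 × 2.882 = 16.44.
Effective surcharge at the founding depth q = γ·D_f = 16.9 × 0.68 = 11.492 kPa.
q_ult = q·N_q + 0.5·γ·B·N_γ·s_γ
     = 11.492 × 16.443 + 0.5 × 16.9 × 1.74 × 12.8 × 0.8
     = 188.97 + 150.56 = 339.53 kPa.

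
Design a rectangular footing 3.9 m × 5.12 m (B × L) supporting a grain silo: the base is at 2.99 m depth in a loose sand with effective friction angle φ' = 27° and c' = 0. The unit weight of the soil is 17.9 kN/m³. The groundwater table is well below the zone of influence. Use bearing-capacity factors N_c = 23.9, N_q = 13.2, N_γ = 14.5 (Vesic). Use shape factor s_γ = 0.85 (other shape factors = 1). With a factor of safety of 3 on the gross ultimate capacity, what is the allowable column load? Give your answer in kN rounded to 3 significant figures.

Effective surcharge at the founding depth q = γ·D_f = 17.9 × 2.99 = 53.521 kPa.
q_ult = q·N_q + 0.5·γ·B·N_γ·s_γ
     = 53.521 × 13.2 + 0.5 × 17.9 × 3.9 × 14.5 × 0.85
     = 706.48 + 430.2 = 1136.7 kPa.
Gross allowable pressure q_all = 1136.7 / 3 = 378.89 kPa.
Footing area = 19.968 m², so allowable column load = 378.89 × 19.968 = 7565.8 kN.

P_all ≈ 7570 kN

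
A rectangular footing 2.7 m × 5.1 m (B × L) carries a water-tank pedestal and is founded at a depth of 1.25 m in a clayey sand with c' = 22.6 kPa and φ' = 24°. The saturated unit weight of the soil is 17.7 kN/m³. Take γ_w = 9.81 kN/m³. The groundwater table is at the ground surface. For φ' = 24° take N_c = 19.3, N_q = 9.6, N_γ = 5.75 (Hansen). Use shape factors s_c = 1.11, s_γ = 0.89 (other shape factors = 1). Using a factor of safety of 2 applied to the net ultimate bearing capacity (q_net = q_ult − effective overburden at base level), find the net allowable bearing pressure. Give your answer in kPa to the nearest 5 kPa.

Water table at ground surface, so effective unit weight γ' = 17.7 − 9.81 = 7.89 kN/m³ is used throughout; overburden q = 7.89 × 1.25 = 9.8625 kPa; the same γ' applies in the ½γBN_γ term.
Cohesion term c·N_c·s_c = 22.6 × 19.3 × 1.11 = 484.16 kPa; surcharge term q·N_q = 9.8625 × 9.6 = 94.68 kPa; self-weight term 0.5·γ·B·N_γ·s_γ = 0.5 × 7.89 × 2.7 × 5.75 × 0.89 = 54.509 kPa.
q_ult = 484.16 + 94.68 + 54.509 = 633.35 kPa.
Net ultimate: q_net = 633.35 − 9.8625 = 623.49 kPa.
q_all(net) = 623.49 / 2 = 311.74 kPa.

q_all(net) ≈ 310 kPa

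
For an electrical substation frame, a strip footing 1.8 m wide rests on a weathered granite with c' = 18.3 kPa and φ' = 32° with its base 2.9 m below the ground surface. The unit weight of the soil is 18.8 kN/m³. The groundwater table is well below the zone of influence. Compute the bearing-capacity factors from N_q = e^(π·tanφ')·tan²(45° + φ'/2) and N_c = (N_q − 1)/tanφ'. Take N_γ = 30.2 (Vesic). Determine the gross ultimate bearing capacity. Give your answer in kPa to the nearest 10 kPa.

q_ult ≈ 2420 kPa

tan32° = 0.6249, so N_q = e^(π×0.6249)·tan²(61°) = 7.121 × 3.255 = 23.18.
N_c = (23.18 − 1)/tan32° = 35.49.
Overburden at base level: q = 18.8 × 2.9 = 54.52 kPa.
Cohesion term c·N_c = 18.3 × 35.49 = 649.47 kPa; surcharge term q·N_q = 54.52 × 23.177 = 1263.6 kPa; self-weight term 0.5·γ·B·N_γ = 0.5 × 18.8 × 1.8 × 30.2 = 510.98 kPa.
q_ult = 649.47 + 1263.6 + 510.98 = 2424.1 kPa.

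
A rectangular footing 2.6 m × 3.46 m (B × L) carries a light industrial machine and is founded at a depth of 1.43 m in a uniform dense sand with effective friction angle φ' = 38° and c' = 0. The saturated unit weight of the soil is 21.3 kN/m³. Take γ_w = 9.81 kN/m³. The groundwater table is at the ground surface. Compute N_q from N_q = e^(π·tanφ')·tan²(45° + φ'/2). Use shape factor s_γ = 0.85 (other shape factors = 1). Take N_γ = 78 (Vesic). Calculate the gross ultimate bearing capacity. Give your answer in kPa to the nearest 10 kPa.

q_ult ≈ 1790 kPa

tan38° = 0.7813, so N_q = e^(π×0.7813)·tan²(64°) = 11.64 × 4.204 = 48.93.
γ' = 21.3 − 9.81 = 11.49 kN/m³ (submerged throughout). q = 11.49 × 1.43 = 16.431 kPa; the same γ' applies in the ½γBN_γ term.
q·N_q = 16.431 × 48.933 = 804.01 kPa
0.5·γ·B·N_γ·s_γ = 0.5 × 11.49 × 2.6 × 78 × 0.85 = 990.32 kPa
q_ult = 804.01 + 990.32 = 1794.3 kPa.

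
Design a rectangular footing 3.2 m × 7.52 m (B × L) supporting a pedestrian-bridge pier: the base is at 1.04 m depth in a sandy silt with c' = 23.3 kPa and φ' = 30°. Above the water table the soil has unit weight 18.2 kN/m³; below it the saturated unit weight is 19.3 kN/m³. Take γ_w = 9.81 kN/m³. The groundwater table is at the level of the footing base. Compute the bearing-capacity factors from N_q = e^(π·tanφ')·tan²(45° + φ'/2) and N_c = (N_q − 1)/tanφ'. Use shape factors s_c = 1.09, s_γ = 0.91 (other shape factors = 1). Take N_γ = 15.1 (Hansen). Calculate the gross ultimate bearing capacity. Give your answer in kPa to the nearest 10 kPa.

tan30° = 0.5774, so N_q = e^(π×0.5774)·tan²(60°) = 6.134 × 3.0 = 18.4.
N_c = (18.4 − 1)/tan30° = 30.14.
Effective surcharge at the founding depth q = γ·D_f = 18.2 × 1.04 = 18.928 kPa.
The water table coincides with the base, so in the self-weight term γ → γ' = 9.49 kN/m³.
q_ult = c·N_c·s_c + q·N_q + 0.5·γ·B·N_γ·s_γ
     = 23.3 × 30.14 × 1.09 + 18.928 × 18.401 + 0.5 × 9.49 × 3.2 × 15.1 × 0.91
     = 765.46 + 348.3 + 208.64 = 1322.4 kPa.

q_ult ≈ 1320 kPa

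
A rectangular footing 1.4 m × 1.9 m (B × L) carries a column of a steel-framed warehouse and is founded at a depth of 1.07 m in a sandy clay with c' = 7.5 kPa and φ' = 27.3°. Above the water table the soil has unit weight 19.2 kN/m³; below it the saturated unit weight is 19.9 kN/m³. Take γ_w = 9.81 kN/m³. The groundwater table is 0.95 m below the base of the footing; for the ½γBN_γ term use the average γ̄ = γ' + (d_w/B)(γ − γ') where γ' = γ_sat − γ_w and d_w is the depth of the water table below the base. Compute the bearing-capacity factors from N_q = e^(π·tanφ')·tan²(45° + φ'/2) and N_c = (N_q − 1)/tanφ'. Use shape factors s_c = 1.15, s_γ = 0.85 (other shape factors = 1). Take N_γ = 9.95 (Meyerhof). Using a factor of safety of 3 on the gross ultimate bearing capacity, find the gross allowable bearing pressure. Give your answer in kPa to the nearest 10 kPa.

q_all ≈ 200 kPa

N_q = e^(π·tan27.3°)·tan²(58.65°) = 13.64; N_c = (N_q − 1)/tanφ' = 24.48.
Overburden at base level: q = 19.2 × 1.07 = 20.544 kPa.
The water table is 0.95 m below the base (< B = 1.4 m), so the ½γBN_γ term uses γ̄ = γ' + (d_w/B)(γ − γ') = 10.09 + (0.95/1.4)(19.2 − 10.09) = 16.272 kN/m³.
Cohesion term c·N_c·s_c = 7.5 × 24.481 × 1.15 = 211.15 kPa; surcharge term q·N_q = 20.544 × 13.636 = 280.13 kPa; self-weight term 0.5·γ·B·N_γ·s_γ = 0.5 × 16.272 × 1.4 × 9.95 × 0.85 = 96.333 kPa.
q_ult = 211.15 + 280.13 + 96.333 = 587.62 kPa.
q_all = 587.62 / 3 = 195.87 kPa.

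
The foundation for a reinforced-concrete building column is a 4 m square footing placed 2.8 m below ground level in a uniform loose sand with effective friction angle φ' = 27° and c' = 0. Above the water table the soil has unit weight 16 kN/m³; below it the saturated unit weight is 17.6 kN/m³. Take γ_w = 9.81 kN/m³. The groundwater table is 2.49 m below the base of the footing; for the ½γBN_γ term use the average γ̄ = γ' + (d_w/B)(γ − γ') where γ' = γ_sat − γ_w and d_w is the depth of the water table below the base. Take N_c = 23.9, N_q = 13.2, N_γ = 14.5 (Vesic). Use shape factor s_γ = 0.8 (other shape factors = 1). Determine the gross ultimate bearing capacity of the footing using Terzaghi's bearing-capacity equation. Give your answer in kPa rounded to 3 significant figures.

q = γ·D_f = 16 × 2.8 = 44.8 kPa.
γ' = 7.79 kN/m³; averaging over the depth B below the base, γ̄ = γ' + (d_w/B)(γ − γ') = 12.901 kN/m³.
q·N_q = 44.8 × 13.2 = 591.36 kPa
0.5·γ·B·N_γ·s_γ = 0.5 × 12.901 × 4 × 14.5 × 0.8 = 299.3 kPa
q_ult = 591.36 + 299.3 = 890.66 kPa.

q_ult ≈ 891 kPa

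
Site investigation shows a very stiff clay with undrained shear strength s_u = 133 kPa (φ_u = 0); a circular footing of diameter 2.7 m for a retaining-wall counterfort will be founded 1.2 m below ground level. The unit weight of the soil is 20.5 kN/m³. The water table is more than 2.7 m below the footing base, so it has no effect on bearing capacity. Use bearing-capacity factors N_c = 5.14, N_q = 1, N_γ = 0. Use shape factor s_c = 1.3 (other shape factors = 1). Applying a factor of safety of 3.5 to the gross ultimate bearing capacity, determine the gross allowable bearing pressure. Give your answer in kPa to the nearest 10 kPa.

q_all ≈ 260 kPa

Effective surcharge at the founding depth q = γ·D_f = 20.5 × 1.2 = 24.6 kPa.
q_ult = c·N_c·s_c + q·N_q
     = 133 × 5.14 × 1.3 + 24.6 × 1
     = 888.71 + 24.6 = 913.31 kPa.
q_all = q_ult / FS = 913.31 / 3.5 = 260.94 kPa.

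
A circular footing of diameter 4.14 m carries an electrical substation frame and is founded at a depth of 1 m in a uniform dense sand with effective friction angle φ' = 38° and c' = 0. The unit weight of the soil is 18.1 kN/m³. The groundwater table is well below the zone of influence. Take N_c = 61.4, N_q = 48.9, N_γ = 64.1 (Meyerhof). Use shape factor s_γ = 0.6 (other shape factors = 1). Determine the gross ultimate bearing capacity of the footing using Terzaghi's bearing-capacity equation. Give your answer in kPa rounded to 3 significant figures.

Overburden at base level: q = 18.1 × 1 = 18.1 kPa.
Surcharge term q·N_q = 18.1 × 48.9 = 885.09 kPa; self-weight term 0.5·γ·B·N_γ·s_γ = 0.5 × 18.1 × 4.14 × 64.1 × 0.6 = 1441 kPa.
q_ult = 885.09 + 1441 = 2326.1 kPa.

q_ult ≈ 2330 kPa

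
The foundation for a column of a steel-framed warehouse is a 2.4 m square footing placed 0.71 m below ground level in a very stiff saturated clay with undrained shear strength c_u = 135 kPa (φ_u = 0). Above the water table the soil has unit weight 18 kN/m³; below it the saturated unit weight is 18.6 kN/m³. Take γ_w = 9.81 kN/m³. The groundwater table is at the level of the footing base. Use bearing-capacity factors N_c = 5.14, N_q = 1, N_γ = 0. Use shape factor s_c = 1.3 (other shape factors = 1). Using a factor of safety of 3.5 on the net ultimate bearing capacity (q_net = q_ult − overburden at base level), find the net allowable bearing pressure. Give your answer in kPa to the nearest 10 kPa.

q = γ·D_f = 18 × 0.71 = 12.78 kPa.
c·N_c·s_c = 135 × 5.14 × 1.3 = 902.07 kPa
q·N_q = 12.78 × 1 = 12.78 kPa
q_ult = 902.07 + 12.78 = 914.85 kPa.
q_net = 914.85 − 12.78 = 902.07 kPa.
q_all(net) = 902.07 / 3.5 = 257.73 kPa.

q_all(net) ≈ 260 kPa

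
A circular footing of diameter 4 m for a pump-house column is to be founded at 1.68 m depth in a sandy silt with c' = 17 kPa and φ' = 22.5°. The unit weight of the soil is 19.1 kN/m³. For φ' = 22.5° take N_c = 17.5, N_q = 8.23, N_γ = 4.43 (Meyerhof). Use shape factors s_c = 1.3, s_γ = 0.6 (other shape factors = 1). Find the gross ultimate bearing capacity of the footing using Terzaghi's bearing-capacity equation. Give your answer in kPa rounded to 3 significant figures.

Effective surcharge at the founding depth q = γ·D_f = 19.1 × 1.68 = 32.088 kPa.
q_ult = c·N_c·s_c + q·N_q + 0.5·γ·B·N_γ·s_γ
     = 17 × 17.5 × 1.3 + 32.088 × 8.23 + 0.5 × 19.1 × 4 × 4.43 × 0.6
     = 386.75 + 264.08 + 101.54 = 752.37 kPa.

q_ult ≈ 752 kPa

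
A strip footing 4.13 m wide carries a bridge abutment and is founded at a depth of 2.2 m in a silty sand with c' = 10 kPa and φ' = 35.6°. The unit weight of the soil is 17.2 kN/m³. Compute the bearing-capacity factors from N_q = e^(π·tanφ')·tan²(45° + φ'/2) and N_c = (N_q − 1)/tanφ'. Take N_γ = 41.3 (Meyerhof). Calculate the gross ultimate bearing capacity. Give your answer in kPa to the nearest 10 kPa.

q_ult ≈ 3310 kPa

tan35.6° = 0.7159, so N_q = e^(π×0.7159)·tan²(62.8°) = 9.48 × 3.786 = 35.89.
N_c = (35.89 − 1)/tan35.6° = 48.74.
q = γ·D_f = 17.2 × 2.2 = 37.84 kPa.
c·N_c = 10 × 48.736 = 487.36 kPa
q·N_q = 37.84 × 35.891 = 1358.1 kPa
0.5·γ·B·N_γ = 0.5 × 17.2 × 4.13 × 41.3 = 1466.9 kPa
q_ult = 487.36 + 1358.1 + 1466.9 = 3312.4 kPa.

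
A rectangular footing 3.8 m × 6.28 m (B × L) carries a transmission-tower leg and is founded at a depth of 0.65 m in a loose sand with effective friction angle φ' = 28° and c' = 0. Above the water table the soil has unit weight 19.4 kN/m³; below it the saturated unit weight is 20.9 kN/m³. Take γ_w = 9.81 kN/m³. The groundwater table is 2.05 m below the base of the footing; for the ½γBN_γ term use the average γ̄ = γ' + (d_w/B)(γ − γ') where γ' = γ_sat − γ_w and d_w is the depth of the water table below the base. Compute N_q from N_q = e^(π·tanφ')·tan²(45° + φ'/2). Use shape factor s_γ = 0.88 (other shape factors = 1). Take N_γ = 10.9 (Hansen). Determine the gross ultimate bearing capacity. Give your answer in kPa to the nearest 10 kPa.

q_ult ≈ 470 kPa

tan28° = 0.5317, so N_q = e^(π×0.5317)·tan²(59°) = 5.314 × 2.77 = 14.72.
q = γ·D_f = 19.4 × 0.65 = 12.61 kPa.
γ' = 11.09 kN/m³; averaging over the depth B below the base, γ̄ = γ' + (d_w/B)(γ − γ') = 15.573 kN/m³.
q·N_q = 12.61 × 14.72 = 185.62 kPa
0.5·γ·B·N_γ·s_γ = 0.5 × 15.573 × 3.8 × 10.9 × 0.88 = 283.82 kPa
q_ult = 185.62 + 283.82 = 469.43 kPa.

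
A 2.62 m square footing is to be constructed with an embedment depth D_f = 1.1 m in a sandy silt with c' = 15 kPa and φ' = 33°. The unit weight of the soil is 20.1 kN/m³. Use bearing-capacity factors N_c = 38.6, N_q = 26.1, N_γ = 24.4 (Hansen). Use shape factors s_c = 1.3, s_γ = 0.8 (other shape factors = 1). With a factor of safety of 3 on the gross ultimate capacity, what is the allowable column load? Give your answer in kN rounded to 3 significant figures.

P_all ≈ 4220 kN

Overburden at base level: q = 20.1 × 1.1 = 22.11 kPa.
Cohesion term c·N_c·s_c = 15 × 38.6 × 1.3 = 752.7 kPa; surcharge term q·N_q = 22.11 × 26.1 = 577.07 kPa; self-weight term 0.5·γ·B·N_γ·s_γ = 0.5 × 20.1 × 2.62 × 24.4 × 0.8 = 513.98 kPa.
q_ult = 752.7 + 577.07 + 513.98 = 1843.8 kPa.
Gross allowable pressure q_all = 1843.8 / 3 = 614.58 kPa.
Footing area = 6.8644 m², so allowable column load = 614.58 × 6.8644 = 4218.8 kN.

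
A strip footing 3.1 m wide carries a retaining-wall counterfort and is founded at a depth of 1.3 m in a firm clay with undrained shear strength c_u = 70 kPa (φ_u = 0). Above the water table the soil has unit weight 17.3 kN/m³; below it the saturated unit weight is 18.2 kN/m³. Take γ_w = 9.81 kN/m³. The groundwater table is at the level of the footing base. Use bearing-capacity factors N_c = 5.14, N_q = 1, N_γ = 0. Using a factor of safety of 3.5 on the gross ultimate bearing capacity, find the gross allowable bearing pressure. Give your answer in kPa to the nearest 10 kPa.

q = γ·D_f = 17.3 × 1.3 = 22.49 kPa.
c·N_c = 70 × 5.14 = 359.8 kPa
q·N_q = 22.49 × 1 = 22.49 kPa
q_ult = 359.8 + 22.49 = 382.29 kPa.
q_all = 382.29 / 3.5 = 109.23 kPa.

q_all ≈ 110 kPa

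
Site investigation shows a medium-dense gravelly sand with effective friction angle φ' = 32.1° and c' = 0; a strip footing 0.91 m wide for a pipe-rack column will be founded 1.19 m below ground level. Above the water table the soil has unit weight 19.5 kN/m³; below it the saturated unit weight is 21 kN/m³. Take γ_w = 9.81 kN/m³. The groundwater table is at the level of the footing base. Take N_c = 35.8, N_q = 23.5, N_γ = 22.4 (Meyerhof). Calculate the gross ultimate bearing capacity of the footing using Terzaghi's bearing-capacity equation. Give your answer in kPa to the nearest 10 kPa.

q_ult ≈ 660 kPa

q = γ·D_f = 19.5 × 1.19 = 23.205 kPa.
For the ½γBN_γ term take γ' = 21 − 9.81 = 11.19 kN/m³ (soil below base is submerged).
q·N_q = 23.205 × 23.5 = 545.32 kPa
0.5·γ·B·N_γ = 0.5 × 11.19 × 0.91 × 22.4 = 114.05 kPa
q_ult = 545.32 + 114.05 = 659.37 kPa.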